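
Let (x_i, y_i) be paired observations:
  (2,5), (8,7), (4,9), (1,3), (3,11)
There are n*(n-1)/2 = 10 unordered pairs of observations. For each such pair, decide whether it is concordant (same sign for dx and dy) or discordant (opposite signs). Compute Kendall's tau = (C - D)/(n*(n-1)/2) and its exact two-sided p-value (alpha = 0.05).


Step 1: Enumerate the 10 unordered pairs (i,j) with i<j and classify each by sign(x_j-x_i) * sign(y_j-y_i).
  (1,2):dx=+6,dy=+2->C; (1,3):dx=+2,dy=+4->C; (1,4):dx=-1,dy=-2->C; (1,5):dx=+1,dy=+6->C
  (2,3):dx=-4,dy=+2->D; (2,4):dx=-7,dy=-4->C; (2,5):dx=-5,dy=+4->D; (3,4):dx=-3,dy=-6->C
  (3,5):dx=-1,dy=+2->D; (4,5):dx=+2,dy=+8->C
Step 2: C = 7, D = 3, total pairs = 10.
Step 3: tau = (C - D)/(n(n-1)/2) = (7 - 3)/10 = 0.400000.
Step 4: Exact two-sided p-value (enumerate n! = 120 permutations of y under H0): p = 0.483333.
Step 5: alpha = 0.05. fail to reject H0.

tau_b = 0.4000 (C=7, D=3), p = 0.483333, fail to reject H0.


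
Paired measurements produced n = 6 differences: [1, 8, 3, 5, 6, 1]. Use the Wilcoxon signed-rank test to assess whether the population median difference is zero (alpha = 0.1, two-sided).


Step 1: Drop any zero differences (none here) and take |d_i|.
|d| = [1, 8, 3, 5, 6, 1]
Step 2: Midrank |d_i| (ties get averaged ranks).
ranks: |1|->1.5, |8|->6, |3|->3, |5|->4, |6|->5, |1|->1.5
Step 3: Attach original signs; sum ranks with positive sign and with negative sign.
W+ = 1.5 + 6 + 3 + 4 + 5 + 1.5 = 21
W- = 0 = 0
(Check: W+ + W- = 21 should equal n(n+1)/2 = 21.)
Step 4: Test statistic W = min(W+, W-) = 0.
Step 5: Ties in |d|, so use the tie-corrected normal approximation.
        E[W] = n(n+1)/4 = 6*7/4 = 10.5.
        Tie groups: |d|=1 (t=2); sum(t^3 - t) = 6.
        Var[W] = n(n+1)(2n+1)/24 - sum(t^3-t)/48 = 546/24 - 6/48 = 22.625.
        z = (W - E[W]) / sqrt(Var[W]) = (0 - 10.5) / 4.7566 = -2.2075.
        Two-sided p = 2*Phi(z) = 0.027281.
Step 6: alpha = 0.1. reject H0.

W+ = 21, W- = 0, W = min = 0, p = 0.027281, reject H0.


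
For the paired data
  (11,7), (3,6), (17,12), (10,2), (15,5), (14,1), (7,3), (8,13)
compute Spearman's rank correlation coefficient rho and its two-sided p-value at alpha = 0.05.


Step 1: Rank x and y separately (midranks; no ties here).
rank(x): 11->5, 3->1, 17->8, 10->4, 15->7, 14->6, 7->2, 8->3
rank(y): 7->6, 6->5, 12->7, 2->2, 5->4, 1->1, 3->3, 13->8
Step 2: d_i = R_x(i) - R_y(i); compute d_i^2.
  (5-6)^2=1, (1-5)^2=16, (8-7)^2=1, (4-2)^2=4, (7-4)^2=9, (6-1)^2=25, (2-3)^2=1, (3-8)^2=25
sum(d^2) = 82.
Step 3: rho = 1 - 6*82 / (8*(8^2 - 1)) = 1 - 492/504 = 0.023810.
Step 4: Under H0, t = rho * sqrt((n-2)/(1-rho^2)) = 0.0583 ~ t(6).
Step 5: Two-sided p-value from the t-distribution with 6 df = 0.955374.
Step 6: alpha = 0.05. fail to reject H0.

rho = 0.0238, p = 0.955374, fail to reject H0 at alpha = 0.05.


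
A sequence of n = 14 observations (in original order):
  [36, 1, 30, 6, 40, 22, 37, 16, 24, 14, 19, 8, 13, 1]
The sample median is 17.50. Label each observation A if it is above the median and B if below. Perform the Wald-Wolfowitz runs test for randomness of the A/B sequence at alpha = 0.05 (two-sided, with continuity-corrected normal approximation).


Step 1: Compute median = 17.50; label A = above, B = below.
Labels in order: ABABAAABABABBB  (n_A = 7, n_B = 7)
Step 2: Count runs R = 10.
Step 3: Under H0 (random ordering), E[R] = 2*n_A*n_B/(n_A+n_B) + 1 = 2*7*7/14 + 1 = 8.0000.
        Var[R] = 2*n_A*n_B*(2*n_A*n_B - n_A - n_B) / ((n_A+n_B)^2 * (n_A+n_B-1)) = 8232/2548 = 3.2308.
        SD[R] = 1.7974.
Step 4: Continuity-corrected z = (R - 0.5 - E[R]) / SD[R] = (10 - 0.5 - 8.0000) / 1.7974 = 0.8345.
Step 5: Two-sided p-value via normal approximation = 2*(1 - Phi(|z|)) = 0.403986.
Step 6: alpha = 0.05. fail to reject H0.

R = 10, z = 0.8345, p = 0.403986, fail to reject H0.


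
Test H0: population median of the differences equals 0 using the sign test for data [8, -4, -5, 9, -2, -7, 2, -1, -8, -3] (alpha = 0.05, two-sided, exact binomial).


Step 1: Discard zero differences. Original n = 10; n_eff = number of nonzero differences = 10.
Nonzero differences (with sign): +8, -4, -5, +9, -2, -7, +2, -1, -8, -3
Step 2: Count signs: positive = 3, negative = 7.
Step 3: Under H0: P(positive) = 0.5, so the number of positives S ~ Bin(10, 0.5).
Step 4: Two-sided exact p-value = sum of Bin(10,0.5) probabilities at or below the observed probability = 0.343750.
Step 5: alpha = 0.05. fail to reject H0.

n_eff = 10, pos = 3, neg = 7, p = 0.343750, fail to reject H0.


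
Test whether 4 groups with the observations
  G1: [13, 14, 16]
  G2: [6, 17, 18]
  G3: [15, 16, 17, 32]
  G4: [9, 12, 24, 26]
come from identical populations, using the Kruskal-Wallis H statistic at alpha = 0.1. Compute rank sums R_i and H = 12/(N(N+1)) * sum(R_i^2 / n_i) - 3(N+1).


Step 1: Combine all N = 14 observations and assign midranks.
sorted (value, group, rank): (6,G2,1), (9,G4,2), (12,G4,3), (13,G1,4), (14,G1,5), (15,G3,6), (16,G1,7.5), (16,G3,7.5), (17,G2,9.5), (17,G3,9.5), (18,G2,11), (24,G4,12), (26,G4,13), (32,G3,14)
Step 2: Sum ranks within each group.
R_1 = 16.5 (n_1 = 3)
R_2 = 21.5 (n_2 = 3)
R_3 = 37 (n_3 = 4)
R_4 = 30 (n_4 = 4)
Step 3: H = 12/(N(N+1)) * sum(R_i^2/n_i) - 3(N+1)
     = 12/(14*15) * (16.5^2/3 + 21.5^2/3 + 37^2/4 + 30^2/4) - 3*15
     = 0.057143 * 812.083 - 45
     = 1.404762.
Step 4: Ties present; correction factor C = 1 - 12/(14^3 - 14) = 0.995604. Corrected H = 1.404762 / 0.995604 = 1.410964.
Step 5: Under H0, H ~ chi^2(3); p-value = 0.702967.
Step 6: alpha = 0.1. fail to reject H0.

H = 1.4110, df = 3, p = 0.702967, fail to reject H0.


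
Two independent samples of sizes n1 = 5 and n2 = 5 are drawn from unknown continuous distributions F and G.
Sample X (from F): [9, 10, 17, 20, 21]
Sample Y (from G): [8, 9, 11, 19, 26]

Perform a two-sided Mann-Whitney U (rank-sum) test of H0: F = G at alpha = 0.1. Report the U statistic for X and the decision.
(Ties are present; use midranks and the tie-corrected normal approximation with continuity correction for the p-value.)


Step 1: Combine and sort all 10 observations; assign midranks.
sorted (value, group): (8,Y), (9,X), (9,Y), (10,X), (11,Y), (17,X), (19,Y), (20,X), (21,X), (26,Y)
ranks: 8->1, 9->2.5, 9->2.5, 10->4, 11->5, 17->6, 19->7, 20->8, 21->9, 26->10
Step 2: Rank sum for X: R1 = 2.5 + 4 + 6 + 8 + 9 = 29.5.
Step 3: U_X = R1 - n1(n1+1)/2 = 29.5 - 5*6/2 = 29.5 - 15 = 14.5.
       U_Y = n1*n2 - U_X = 25 - 14.5 = 10.5.
Step 4: Ties are present, so use the tie-corrected normal approximation (with continuity correction) for the p-value.
Step 5: p-value = 0.753298; compare to alpha = 0.1. fail to reject H0.

U_X = 14.5, p = 0.753298, fail to reject H0 at alpha = 0.1.


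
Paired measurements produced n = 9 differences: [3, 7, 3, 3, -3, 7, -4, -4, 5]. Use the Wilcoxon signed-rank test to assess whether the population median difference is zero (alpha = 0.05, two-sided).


Step 1: Drop any zero differences (none here) and take |d_i|.
|d| = [3, 7, 3, 3, 3, 7, 4, 4, 5]
Step 2: Midrank |d_i| (ties get averaged ranks).
ranks: |3|->2.5, |7|->8.5, |3|->2.5, |3|->2.5, |3|->2.5, |7|->8.5, |4|->5.5, |4|->5.5, |5|->7
Step 3: Attach original signs; sum ranks with positive sign and with negative sign.
W+ = 2.5 + 8.5 + 2.5 + 2.5 + 8.5 + 7 = 31.5
W- = 2.5 + 5.5 + 5.5 = 13.5
(Check: W+ + W- = 45 should equal n(n+1)/2 = 45.)
Step 4: Test statistic W = min(W+, W-) = 13.5.
Step 5: Ties in |d|, so use the tie-corrected normal approximation.
        E[W] = n(n+1)/4 = 9*10/4 = 22.5.
        Tie groups: |d|=3 (t=4), |d|=4 (t=2), |d|=7 (t=2); sum(t^3 - t) = 72.
        Var[W] = n(n+1)(2n+1)/24 - sum(t^3-t)/48 = 1710/24 - 72/48 = 69.75.
        z = (W - E[W]) / sqrt(Var[W]) = (13.5 - 22.5) / 8.3516 = -1.0776.
        Two-sided p = 2*Phi(z) = 0.281198.
Step 6: alpha = 0.05. fail to reject H0.

W+ = 31.5, W- = 13.5, W = min = 13.5, p = 0.281198, fail to reject H0.


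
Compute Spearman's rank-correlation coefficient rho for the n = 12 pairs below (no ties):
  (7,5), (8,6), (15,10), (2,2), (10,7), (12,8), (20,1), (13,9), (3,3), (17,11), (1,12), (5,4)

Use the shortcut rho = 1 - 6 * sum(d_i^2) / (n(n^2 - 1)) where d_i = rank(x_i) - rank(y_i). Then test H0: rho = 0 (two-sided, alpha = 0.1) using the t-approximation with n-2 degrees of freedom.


Step 1: Rank x and y separately (midranks; no ties here).
rank(x): 7->5, 8->6, 15->10, 2->2, 10->7, 12->8, 20->12, 13->9, 3->3, 17->11, 1->1, 5->4
rank(y): 5->5, 6->6, 10->10, 2->2, 7->7, 8->8, 1->1, 9->9, 3->3, 11->11, 12->12, 4->4
Step 2: d_i = R_x(i) - R_y(i); compute d_i^2.
  (5-5)^2=0, (6-6)^2=0, (10-10)^2=0, (2-2)^2=0, (7-7)^2=0, (8-8)^2=0, (12-1)^2=121, (9-9)^2=0, (3-3)^2=0, (11-11)^2=0, (1-12)^2=121, (4-4)^2=0
sum(d^2) = 242.
Step 3: rho = 1 - 6*242 / (12*(12^2 - 1)) = 1 - 1452/1716 = 0.153846.
Step 4: Under H0, t = rho * sqrt((n-2)/(1-rho^2)) = 0.4924 ~ t(10).
Step 5: Two-sided p-value from the t-distribution with 10 df = 0.633091.
Step 6: alpha = 0.1. fail to reject H0.

rho = 0.1538, p = 0.633091, fail to reject H0 at alpha = 0.1.


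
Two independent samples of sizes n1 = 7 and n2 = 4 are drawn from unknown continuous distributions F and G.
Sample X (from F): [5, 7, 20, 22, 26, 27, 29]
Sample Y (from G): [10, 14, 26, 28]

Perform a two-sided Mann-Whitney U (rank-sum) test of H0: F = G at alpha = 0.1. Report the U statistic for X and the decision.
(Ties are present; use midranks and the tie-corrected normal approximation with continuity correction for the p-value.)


Step 1: Combine and sort all 11 observations; assign midranks.
sorted (value, group): (5,X), (7,X), (10,Y), (14,Y), (20,X), (22,X), (26,X), (26,Y), (27,X), (28,Y), (29,X)
ranks: 5->1, 7->2, 10->3, 14->4, 20->5, 22->6, 26->7.5, 26->7.5, 27->9, 28->10, 29->11
Step 2: Rank sum for X: R1 = 1 + 2 + 5 + 6 + 7.5 + 9 + 11 = 41.5.
Step 3: U_X = R1 - n1(n1+1)/2 = 41.5 - 7*8/2 = 41.5 - 28 = 13.5.
       U_Y = n1*n2 - U_X = 28 - 13.5 = 14.5.
Step 4: Ties are present, so use the tie-corrected normal approximation (with continuity correction) for the p-value.
Step 5: p-value = 1.000000; compare to alpha = 0.1. fail to reject H0.

U_X = 13.5, p = 1.000000, fail to reject H0 at alpha = 0.1.


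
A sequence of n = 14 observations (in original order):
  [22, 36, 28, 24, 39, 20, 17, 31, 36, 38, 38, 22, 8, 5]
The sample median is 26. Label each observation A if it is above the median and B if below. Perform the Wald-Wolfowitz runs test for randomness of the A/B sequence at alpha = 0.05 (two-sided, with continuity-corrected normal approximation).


Step 1: Compute median = 26; label A = above, B = below.
Labels in order: BAABABBAAAABBB  (n_A = 7, n_B = 7)
Step 2: Count runs R = 7.
Step 3: Under H0 (random ordering), E[R] = 2*n_A*n_B/(n_A+n_B) + 1 = 2*7*7/14 + 1 = 8.0000.
        Var[R] = 2*n_A*n_B*(2*n_A*n_B - n_A - n_B) / ((n_A+n_B)^2 * (n_A+n_B-1)) = 8232/2548 = 3.2308.
        SD[R] = 1.7974.
Step 4: Continuity-corrected z = (R + 0.5 - E[R]) / SD[R] = (7 + 0.5 - 8.0000) / 1.7974 = -0.2782.
Step 5: Two-sided p-value via normal approximation = 2*(1 - Phi(|z|)) = 0.780879.
Step 6: alpha = 0.05. fail to reject H0.

R = 7, z = -0.2782, p = 0.780879, fail to reject H0.


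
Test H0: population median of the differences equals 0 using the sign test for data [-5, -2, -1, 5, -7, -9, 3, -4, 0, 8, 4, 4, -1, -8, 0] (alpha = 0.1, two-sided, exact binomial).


Step 1: Discard zero differences. Original n = 15; n_eff = number of nonzero differences = 13.
Nonzero differences (with sign): -5, -2, -1, +5, -7, -9, +3, -4, +8, +4, +4, -1, -8
Step 2: Count signs: positive = 5, negative = 8.
Step 3: Under H0: P(positive) = 0.5, so the number of positives S ~ Bin(13, 0.5).
Step 4: Two-sided exact p-value = sum of Bin(13,0.5) probabilities at or below the observed probability = 0.581055.
Step 5: alpha = 0.1. fail to reject H0.

n_eff = 13, pos = 5, neg = 8, p = 0.581055, fail to reject H0.


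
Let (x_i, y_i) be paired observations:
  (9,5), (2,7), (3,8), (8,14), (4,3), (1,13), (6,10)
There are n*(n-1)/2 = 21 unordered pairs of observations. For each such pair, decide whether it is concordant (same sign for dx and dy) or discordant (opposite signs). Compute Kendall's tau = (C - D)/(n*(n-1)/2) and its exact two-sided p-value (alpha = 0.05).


Step 1: Enumerate the 21 unordered pairs (i,j) with i<j and classify each by sign(x_j-x_i) * sign(y_j-y_i).
  (1,2):dx=-7,dy=+2->D; (1,3):dx=-6,dy=+3->D; (1,4):dx=-1,dy=+9->D; (1,5):dx=-5,dy=-2->C
  (1,6):dx=-8,dy=+8->D; (1,7):dx=-3,dy=+5->D; (2,3):dx=+1,dy=+1->C; (2,4):dx=+6,dy=+7->C
  (2,5):dx=+2,dy=-4->D; (2,6):dx=-1,dy=+6->D; (2,7):dx=+4,dy=+3->C; (3,4):dx=+5,dy=+6->C
  (3,5):dx=+1,dy=-5->D; (3,6):dx=-2,dy=+5->D; (3,7):dx=+3,dy=+2->C; (4,5):dx=-4,dy=-11->C
  (4,6):dx=-7,dy=-1->C; (4,7):dx=-2,dy=-4->C; (5,6):dx=-3,dy=+10->D; (5,7):dx=+2,dy=+7->C
  (6,7):dx=+5,dy=-3->D
Step 2: C = 10, D = 11, total pairs = 21.
Step 3: tau = (C - D)/(n(n-1)/2) = (10 - 11)/21 = -0.047619.
Step 4: Exact two-sided p-value (enumerate n! = 5040 permutations of y under H0): p = 1.000000.
Step 5: alpha = 0.05. fail to reject H0.

tau_b = -0.0476 (C=10, D=11), p = 1.000000, fail to reject H0.


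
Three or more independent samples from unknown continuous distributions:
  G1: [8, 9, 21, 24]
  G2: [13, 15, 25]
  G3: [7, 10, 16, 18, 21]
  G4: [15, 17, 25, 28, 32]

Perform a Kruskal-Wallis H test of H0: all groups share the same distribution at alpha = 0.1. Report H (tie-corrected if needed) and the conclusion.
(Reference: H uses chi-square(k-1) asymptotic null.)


Step 1: Combine all N = 17 observations and assign midranks.
sorted (value, group, rank): (7,G3,1), (8,G1,2), (9,G1,3), (10,G3,4), (13,G2,5), (15,G2,6.5), (15,G4,6.5), (16,G3,8), (17,G4,9), (18,G3,10), (21,G1,11.5), (21,G3,11.5), (24,G1,13), (25,G2,14.5), (25,G4,14.5), (28,G4,16), (32,G4,17)
Step 2: Sum ranks within each group.
R_1 = 29.5 (n_1 = 4)
R_2 = 26 (n_2 = 3)
R_3 = 34.5 (n_3 = 5)
R_4 = 63 (n_4 = 5)
Step 3: H = 12/(N(N+1)) * sum(R_i^2/n_i) - 3(N+1)
     = 12/(17*18) * (29.5^2/4 + 26^2/3 + 34.5^2/5 + 63^2/5) - 3*18
     = 0.039216 * 1474.75 - 54
     = 3.833170.
Step 4: Ties present; correction factor C = 1 - 18/(17^3 - 17) = 0.996324. Corrected H = 3.833170 / 0.996324 = 3.847314.
Step 5: Under H0, H ~ chi^2(3); p-value = 0.278430.
Step 6: alpha = 0.1. fail to reject H0.

H = 3.8473, df = 3, p = 0.278430, fail to reject H0.


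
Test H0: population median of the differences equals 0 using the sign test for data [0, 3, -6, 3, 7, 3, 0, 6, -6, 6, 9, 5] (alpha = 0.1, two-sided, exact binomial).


Step 1: Discard zero differences. Original n = 12; n_eff = number of nonzero differences = 10.
Nonzero differences (with sign): +3, -6, +3, +7, +3, +6, -6, +6, +9, +5
Step 2: Count signs: positive = 8, negative = 2.
Step 3: Under H0: P(positive) = 0.5, so the number of positives S ~ Bin(10, 0.5).
Step 4: Two-sided exact p-value = sum of Bin(10,0.5) probabilities at or below the observed probability = 0.109375.
Step 5: alpha = 0.1. fail to reject H0.

n_eff = 10, pos = 8, neg = 2, p = 0.109375, fail to reject H0.


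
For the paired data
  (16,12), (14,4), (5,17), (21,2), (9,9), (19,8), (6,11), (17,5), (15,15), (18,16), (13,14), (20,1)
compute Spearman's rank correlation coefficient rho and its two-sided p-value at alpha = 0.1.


Step 1: Rank x and y separately (midranks; no ties here).
rank(x): 16->7, 14->5, 5->1, 21->12, 9->3, 19->10, 6->2, 17->8, 15->6, 18->9, 13->4, 20->11
rank(y): 12->8, 4->3, 17->12, 2->2, 9->6, 8->5, 11->7, 5->4, 15->10, 16->11, 14->9, 1->1
Step 2: d_i = R_x(i) - R_y(i); compute d_i^2.
  (7-8)^2=1, (5-3)^2=4, (1-12)^2=121, (12-2)^2=100, (3-6)^2=9, (10-5)^2=25, (2-7)^2=25, (8-4)^2=16, (6-10)^2=16, (9-11)^2=4, (4-9)^2=25, (11-1)^2=100
sum(d^2) = 446.
Step 3: rho = 1 - 6*446 / (12*(12^2 - 1)) = 1 - 2676/1716 = -0.559441.
Step 4: Under H0, t = rho * sqrt((n-2)/(1-rho^2)) = -2.1344 ~ t(10).
Step 5: Two-sided p-value from the t-distribution with 10 df = 0.058589.
Step 6: alpha = 0.1. reject H0.

rho = -0.5594, p = 0.058589, reject H0 at alpha = 0.1.


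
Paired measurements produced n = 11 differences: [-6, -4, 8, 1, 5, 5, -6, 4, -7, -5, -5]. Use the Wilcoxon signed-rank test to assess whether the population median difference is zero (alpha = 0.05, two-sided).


Step 1: Drop any zero differences (none here) and take |d_i|.
|d| = [6, 4, 8, 1, 5, 5, 6, 4, 7, 5, 5]
Step 2: Midrank |d_i| (ties get averaged ranks).
ranks: |6|->8.5, |4|->2.5, |8|->11, |1|->1, |5|->5.5, |5|->5.5, |6|->8.5, |4|->2.5, |7|->10, |5|->5.5, |5|->5.5
Step 3: Attach original signs; sum ranks with positive sign and with negative sign.
W+ = 11 + 1 + 5.5 + 5.5 + 2.5 = 25.5
W- = 8.5 + 2.5 + 8.5 + 10 + 5.5 + 5.5 = 40.5
(Check: W+ + W- = 66 should equal n(n+1)/2 = 66.)
Step 4: Test statistic W = min(W+, W-) = 25.5.
Step 5: Ties in |d|, so use the tie-corrected normal approximation.
        E[W] = n(n+1)/4 = 11*12/4 = 33.
        Tie groups: |d|=4 (t=2), |d|=5 (t=4), |d|=6 (t=2); sum(t^3 - t) = 72.
        Var[W] = n(n+1)(2n+1)/24 - sum(t^3-t)/48 = 3036/24 - 72/48 = 125.
        z = (W - E[W]) / sqrt(Var[W]) = (25.5 - 33) / 11.1803 = -0.6708.
        Two-sided p = 2*Phi(z) = 0.502335.
Step 6: alpha = 0.05. fail to reject H0.

W+ = 25.5, W- = 40.5, W = min = 25.5, p = 0.502335, fail to reject H0.


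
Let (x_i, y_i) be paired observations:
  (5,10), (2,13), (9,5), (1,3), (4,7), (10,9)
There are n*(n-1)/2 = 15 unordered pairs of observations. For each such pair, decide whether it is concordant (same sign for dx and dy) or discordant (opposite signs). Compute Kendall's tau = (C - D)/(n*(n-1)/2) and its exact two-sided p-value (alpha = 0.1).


Step 1: Enumerate the 15 unordered pairs (i,j) with i<j and classify each by sign(x_j-x_i) * sign(y_j-y_i).
  (1,2):dx=-3,dy=+3->D; (1,3):dx=+4,dy=-5->D; (1,4):dx=-4,dy=-7->C; (1,5):dx=-1,dy=-3->C
  (1,6):dx=+5,dy=-1->D; (2,3):dx=+7,dy=-8->D; (2,4):dx=-1,dy=-10->C; (2,5):dx=+2,dy=-6->D
  (2,6):dx=+8,dy=-4->D; (3,4):dx=-8,dy=-2->C; (3,5):dx=-5,dy=+2->D; (3,6):dx=+1,dy=+4->C
  (4,5):dx=+3,dy=+4->C; (4,6):dx=+9,dy=+6->C; (5,6):dx=+6,dy=+2->C
Step 2: C = 8, D = 7, total pairs = 15.
Step 3: tau = (C - D)/(n(n-1)/2) = (8 - 7)/15 = 0.066667.
Step 4: Exact two-sided p-value (enumerate n! = 720 permutations of y under H0): p = 1.000000.
Step 5: alpha = 0.1. fail to reject H0.

tau_b = 0.0667 (C=8, D=7), p = 1.000000, fail to reject H0.


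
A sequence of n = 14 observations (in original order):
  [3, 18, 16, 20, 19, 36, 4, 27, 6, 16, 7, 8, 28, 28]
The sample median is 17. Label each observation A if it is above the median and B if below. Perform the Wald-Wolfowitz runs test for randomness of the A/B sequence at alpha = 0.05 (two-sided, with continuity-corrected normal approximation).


Step 1: Compute median = 17; label A = above, B = below.
Labels in order: BABAAABABBBBAA  (n_A = 7, n_B = 7)
Step 2: Count runs R = 8.
Step 3: Under H0 (random ordering), E[R] = 2*n_A*n_B/(n_A+n_B) + 1 = 2*7*7/14 + 1 = 8.0000.
        Var[R] = 2*n_A*n_B*(2*n_A*n_B - n_A - n_B) / ((n_A+n_B)^2 * (n_A+n_B-1)) = 8232/2548 = 3.2308.
        SD[R] = 1.7974.
Step 4: R = E[R], so z = 0 with no continuity correction.
Step 5: Two-sided p-value via normal approximation = 2*(1 - Phi(|z|)) = 1.000000.
Step 6: alpha = 0.05. fail to reject H0.

R = 8, z = 0.0000, p = 1.000000, fail to reject H0.


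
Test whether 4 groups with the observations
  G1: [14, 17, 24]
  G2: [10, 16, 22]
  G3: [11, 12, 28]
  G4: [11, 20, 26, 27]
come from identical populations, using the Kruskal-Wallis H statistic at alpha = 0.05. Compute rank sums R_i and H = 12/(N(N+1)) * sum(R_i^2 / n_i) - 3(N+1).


Step 1: Combine all N = 13 observations and assign midranks.
sorted (value, group, rank): (10,G2,1), (11,G3,2.5), (11,G4,2.5), (12,G3,4), (14,G1,5), (16,G2,6), (17,G1,7), (20,G4,8), (22,G2,9), (24,G1,10), (26,G4,11), (27,G4,12), (28,G3,13)
Step 2: Sum ranks within each group.
R_1 = 22 (n_1 = 3)
R_2 = 16 (n_2 = 3)
R_3 = 19.5 (n_3 = 3)
R_4 = 33.5 (n_4 = 4)
Step 3: H = 12/(N(N+1)) * sum(R_i^2/n_i) - 3(N+1)
     = 12/(13*14) * (22^2/3 + 16^2/3 + 19.5^2/3 + 33.5^2/4) - 3*14
     = 0.065934 * 653.979 - 42
     = 1.119505.
Step 4: Ties present; correction factor C = 1 - 6/(13^3 - 13) = 0.997253. Corrected H = 1.119505 / 0.997253 = 1.122590.
Step 5: Under H0, H ~ chi^2(3); p-value = 0.771624.
Step 6: alpha = 0.05. fail to reject H0.

H = 1.1226, df = 3, p = 0.771624, fail to reject H0.


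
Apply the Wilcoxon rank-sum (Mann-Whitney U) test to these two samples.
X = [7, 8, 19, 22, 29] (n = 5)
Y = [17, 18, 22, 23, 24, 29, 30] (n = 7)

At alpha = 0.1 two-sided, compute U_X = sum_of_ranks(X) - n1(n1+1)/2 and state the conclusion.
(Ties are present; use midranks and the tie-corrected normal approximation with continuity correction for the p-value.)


Step 1: Combine and sort all 12 observations; assign midranks.
sorted (value, group): (7,X), (8,X), (17,Y), (18,Y), (19,X), (22,X), (22,Y), (23,Y), (24,Y), (29,X), (29,Y), (30,Y)
ranks: 7->1, 8->2, 17->3, 18->4, 19->5, 22->6.5, 22->6.5, 23->8, 24->9, 29->10.5, 29->10.5, 30->12
Step 2: Rank sum for X: R1 = 1 + 2 + 5 + 6.5 + 10.5 = 25.
Step 3: U_X = R1 - n1(n1+1)/2 = 25 - 5*6/2 = 25 - 15 = 10.
       U_Y = n1*n2 - U_X = 35 - 10 = 25.
Step 4: Ties are present, so use the tie-corrected normal approximation (with continuity correction) for the p-value.
Step 5: p-value = 0.253956; compare to alpha = 0.1. fail to reject H0.

U_X = 10, p = 0.253956, fail to reject H0 at alpha = 0.1.


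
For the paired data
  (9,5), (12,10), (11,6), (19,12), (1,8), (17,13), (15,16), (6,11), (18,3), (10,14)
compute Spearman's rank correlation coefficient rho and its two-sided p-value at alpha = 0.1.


Step 1: Rank x and y separately (midranks; no ties here).
rank(x): 9->3, 12->6, 11->5, 19->10, 1->1, 17->8, 15->7, 6->2, 18->9, 10->4
rank(y): 5->2, 10->5, 6->3, 12->7, 8->4, 13->8, 16->10, 11->6, 3->1, 14->9
Step 2: d_i = R_x(i) - R_y(i); compute d_i^2.
  (3-2)^2=1, (6-5)^2=1, (5-3)^2=4, (10-7)^2=9, (1-4)^2=9, (8-8)^2=0, (7-10)^2=9, (2-6)^2=16, (9-1)^2=64, (4-9)^2=25
sum(d^2) = 138.
Step 3: rho = 1 - 6*138 / (10*(10^2 - 1)) = 1 - 828/990 = 0.163636.
Step 4: Under H0, t = rho * sqrt((n-2)/(1-rho^2)) = 0.4692 ~ t(8).
Step 5: Two-sided p-value from the t-distribution with 8 df = 0.651477.
Step 6: alpha = 0.1. fail to reject H0.

rho = 0.1636, p = 0.651477, fail to reject H0 at alpha = 0.1.


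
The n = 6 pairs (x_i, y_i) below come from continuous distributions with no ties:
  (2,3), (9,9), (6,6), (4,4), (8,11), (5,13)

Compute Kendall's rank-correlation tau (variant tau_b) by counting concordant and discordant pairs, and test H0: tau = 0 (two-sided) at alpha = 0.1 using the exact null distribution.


Step 1: Enumerate the 15 unordered pairs (i,j) with i<j and classify each by sign(x_j-x_i) * sign(y_j-y_i).
  (1,2):dx=+7,dy=+6->C; (1,3):dx=+4,dy=+3->C; (1,4):dx=+2,dy=+1->C; (1,5):dx=+6,dy=+8->C
  (1,6):dx=+3,dy=+10->C; (2,3):dx=-3,dy=-3->C; (2,4):dx=-5,dy=-5->C; (2,5):dx=-1,dy=+2->D
  (2,6):dx=-4,dy=+4->D; (3,4):dx=-2,dy=-2->C; (3,5):dx=+2,dy=+5->C; (3,6):dx=-1,dy=+7->D
  (4,5):dx=+4,dy=+7->C; (4,6):dx=+1,dy=+9->C; (5,6):dx=-3,dy=+2->D
Step 2: C = 11, D = 4, total pairs = 15.
Step 3: tau = (C - D)/(n(n-1)/2) = (11 - 4)/15 = 0.466667.
Step 4: Exact two-sided p-value (enumerate n! = 720 permutations of y under H0): p = 0.272222.
Step 5: alpha = 0.1. fail to reject H0.

tau_b = 0.4667 (C=11, D=4), p = 0.272222, fail to reject H0.


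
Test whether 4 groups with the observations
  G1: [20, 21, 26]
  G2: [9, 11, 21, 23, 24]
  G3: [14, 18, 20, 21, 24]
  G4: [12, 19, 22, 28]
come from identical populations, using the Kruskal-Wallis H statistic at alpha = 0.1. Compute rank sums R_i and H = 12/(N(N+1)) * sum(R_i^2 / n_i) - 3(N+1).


Step 1: Combine all N = 17 observations and assign midranks.
sorted (value, group, rank): (9,G2,1), (11,G2,2), (12,G4,3), (14,G3,4), (18,G3,5), (19,G4,6), (20,G1,7.5), (20,G3,7.5), (21,G1,10), (21,G2,10), (21,G3,10), (22,G4,12), (23,G2,13), (24,G2,14.5), (24,G3,14.5), (26,G1,16), (28,G4,17)
Step 2: Sum ranks within each group.
R_1 = 33.5 (n_1 = 3)
R_2 = 40.5 (n_2 = 5)
R_3 = 41 (n_3 = 5)
R_4 = 38 (n_4 = 4)
Step 3: H = 12/(N(N+1)) * sum(R_i^2/n_i) - 3(N+1)
     = 12/(17*18) * (33.5^2/3 + 40.5^2/5 + 41^2/5 + 38^2/4) - 3*18
     = 0.039216 * 1399.33 - 54
     = 0.875817.
Step 4: Ties present; correction factor C = 1 - 36/(17^3 - 17) = 0.992647. Corrected H = 0.875817 / 0.992647 = 0.882305.
Step 5: Under H0, H ~ chi^2(3); p-value = 0.829696.
Step 6: alpha = 0.1. fail to reject H0.

H = 0.8823, df = 3, p = 0.829696, fail to reject H0.


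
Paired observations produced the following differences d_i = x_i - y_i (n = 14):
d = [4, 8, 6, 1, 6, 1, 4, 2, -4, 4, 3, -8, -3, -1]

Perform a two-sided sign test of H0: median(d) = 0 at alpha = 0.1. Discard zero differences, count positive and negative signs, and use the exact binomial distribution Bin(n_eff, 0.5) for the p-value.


Step 1: Discard zero differences. Original n = 14; n_eff = number of nonzero differences = 14.
Nonzero differences (with sign): +4, +8, +6, +1, +6, +1, +4, +2, -4, +4, +3, -8, -3, -1
Step 2: Count signs: positive = 10, negative = 4.
Step 3: Under H0: P(positive) = 0.5, so the number of positives S ~ Bin(14, 0.5).
Step 4: Two-sided exact p-value = sum of Bin(14,0.5) probabilities at or below the observed probability = 0.179565.
Step 5: alpha = 0.1. fail to reject H0.

n_eff = 14, pos = 10, neg = 4, p = 0.179565, fail to reject H0.


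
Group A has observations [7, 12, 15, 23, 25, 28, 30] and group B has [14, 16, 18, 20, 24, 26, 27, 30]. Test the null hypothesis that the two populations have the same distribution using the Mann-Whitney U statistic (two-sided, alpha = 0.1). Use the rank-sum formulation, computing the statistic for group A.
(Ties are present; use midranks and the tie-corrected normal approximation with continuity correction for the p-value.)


Step 1: Combine and sort all 15 observations; assign midranks.
sorted (value, group): (7,X), (12,X), (14,Y), (15,X), (16,Y), (18,Y), (20,Y), (23,X), (24,Y), (25,X), (26,Y), (27,Y), (28,X), (30,X), (30,Y)
ranks: 7->1, 12->2, 14->3, 15->4, 16->5, 18->6, 20->7, 23->8, 24->9, 25->10, 26->11, 27->12, 28->13, 30->14.5, 30->14.5
Step 2: Rank sum for X: R1 = 1 + 2 + 4 + 8 + 10 + 13 + 14.5 = 52.5.
Step 3: U_X = R1 - n1(n1+1)/2 = 52.5 - 7*8/2 = 52.5 - 28 = 24.5.
       U_Y = n1*n2 - U_X = 56 - 24.5 = 31.5.
Step 4: Ties are present, so use the tie-corrected normal approximation (with continuity correction) for the p-value.
Step 5: p-value = 0.728221; compare to alpha = 0.1. fail to reject H0.

U_X = 24.5, p = 0.728221, fail to reject H0 at alpha = 0.1.


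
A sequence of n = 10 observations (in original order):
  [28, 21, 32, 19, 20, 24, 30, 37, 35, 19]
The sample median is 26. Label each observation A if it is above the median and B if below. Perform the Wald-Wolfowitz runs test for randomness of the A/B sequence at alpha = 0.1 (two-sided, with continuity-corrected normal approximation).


Step 1: Compute median = 26; label A = above, B = below.
Labels in order: ABABBBAAAB  (n_A = 5, n_B = 5)
Step 2: Count runs R = 6.
Step 3: Under H0 (random ordering), E[R] = 2*n_A*n_B/(n_A+n_B) + 1 = 2*5*5/10 + 1 = 6.0000.
        Var[R] = 2*n_A*n_B*(2*n_A*n_B - n_A - n_B) / ((n_A+n_B)^2 * (n_A+n_B-1)) = 2000/900 = 2.2222.
        SD[R] = 1.4907.
Step 4: R = E[R], so z = 0 with no continuity correction.
Step 5: Two-sided p-value via normal approximation = 2*(1 - Phi(|z|)) = 1.000000.
Step 6: alpha = 0.1. fail to reject H0.

R = 6, z = 0.0000, p = 1.000000, fail to reject H0.


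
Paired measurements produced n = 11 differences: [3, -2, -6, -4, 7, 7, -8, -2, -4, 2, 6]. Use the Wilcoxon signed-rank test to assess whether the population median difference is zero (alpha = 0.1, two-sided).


Step 1: Drop any zero differences (none here) and take |d_i|.
|d| = [3, 2, 6, 4, 7, 7, 8, 2, 4, 2, 6]
Step 2: Midrank |d_i| (ties get averaged ranks).
ranks: |3|->4, |2|->2, |6|->7.5, |4|->5.5, |7|->9.5, |7|->9.5, |8|->11, |2|->2, |4|->5.5, |2|->2, |6|->7.5
Step 3: Attach original signs; sum ranks with positive sign and with negative sign.
W+ = 4 + 9.5 + 9.5 + 2 + 7.5 = 32.5
W- = 2 + 7.5 + 5.5 + 11 + 2 + 5.5 = 33.5
(Check: W+ + W- = 66 should equal n(n+1)/2 = 66.)
Step 4: Test statistic W = min(W+, W-) = 32.5.
Step 5: Ties in |d|, so use the tie-corrected normal approximation.
        E[W] = n(n+1)/4 = 11*12/4 = 33.
        Tie groups: |d|=2 (t=3), |d|=4 (t=2), |d|=6 (t=2), |d|=7 (t=2); sum(t^3 - t) = 42.
        Var[W] = n(n+1)(2n+1)/24 - sum(t^3-t)/48 = 3036/24 - 42/48 = 125.625.
        z = (W - E[W]) / sqrt(Var[W]) = (32.5 - 33) / 11.2083 = -0.0446.
        Two-sided p = 2*Phi(z) = 0.964418.
Step 6: alpha = 0.1. fail to reject H0.

W+ = 32.5, W- = 33.5, W = min = 32.5, p = 0.964418, fail to reject H0.


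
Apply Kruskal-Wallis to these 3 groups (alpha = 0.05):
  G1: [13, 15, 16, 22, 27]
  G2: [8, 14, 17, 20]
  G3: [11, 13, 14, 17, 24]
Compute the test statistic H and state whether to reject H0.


Step 1: Combine all N = 14 observations and assign midranks.
sorted (value, group, rank): (8,G2,1), (11,G3,2), (13,G1,3.5), (13,G3,3.5), (14,G2,5.5), (14,G3,5.5), (15,G1,7), (16,G1,8), (17,G2,9.5), (17,G3,9.5), (20,G2,11), (22,G1,12), (24,G3,13), (27,G1,14)
Step 2: Sum ranks within each group.
R_1 = 44.5 (n_1 = 5)
R_2 = 27 (n_2 = 4)
R_3 = 33.5 (n_3 = 5)
Step 3: H = 12/(N(N+1)) * sum(R_i^2/n_i) - 3(N+1)
     = 12/(14*15) * (44.5^2/5 + 27^2/4 + 33.5^2/5) - 3*15
     = 0.057143 * 802.75 - 45
     = 0.871429.
Step 4: Ties present; correction factor C = 1 - 18/(14^3 - 14) = 0.993407. Corrected H = 0.871429 / 0.993407 = 0.877212.
Step 5: Under H0, H ~ chi^2(2); p-value = 0.644935.
Step 6: alpha = 0.05. fail to reject H0.

H = 0.8772, df = 2, p = 0.644935, fail to reject H0.


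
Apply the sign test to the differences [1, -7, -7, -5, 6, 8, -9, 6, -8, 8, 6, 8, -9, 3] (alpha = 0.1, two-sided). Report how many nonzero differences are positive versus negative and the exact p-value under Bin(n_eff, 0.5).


Step 1: Discard zero differences. Original n = 14; n_eff = number of nonzero differences = 14.
Nonzero differences (with sign): +1, -7, -7, -5, +6, +8, -9, +6, -8, +8, +6, +8, -9, +3
Step 2: Count signs: positive = 8, negative = 6.
Step 3: Under H0: P(positive) = 0.5, so the number of positives S ~ Bin(14, 0.5).
Step 4: Two-sided exact p-value = sum of Bin(14,0.5) probabilities at or below the observed probability = 0.790527.
Step 5: alpha = 0.1. fail to reject H0.

n_eff = 14, pos = 8, neg = 6, p = 0.790527, fail to reject H0.


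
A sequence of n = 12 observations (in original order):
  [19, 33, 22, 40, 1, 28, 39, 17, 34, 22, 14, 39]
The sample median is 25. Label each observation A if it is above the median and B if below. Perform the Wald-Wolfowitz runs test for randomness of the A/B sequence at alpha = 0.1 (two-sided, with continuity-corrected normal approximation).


Step 1: Compute median = 25; label A = above, B = below.
Labels in order: BABABAABABBA  (n_A = 6, n_B = 6)
Step 2: Count runs R = 10.
Step 3: Under H0 (random ordering), E[R] = 2*n_A*n_B/(n_A+n_B) + 1 = 2*6*6/12 + 1 = 7.0000.
        Var[R] = 2*n_A*n_B*(2*n_A*n_B - n_A - n_B) / ((n_A+n_B)^2 * (n_A+n_B-1)) = 4320/1584 = 2.7273.
        SD[R] = 1.6514.
Step 4: Continuity-corrected z = (R - 0.5 - E[R]) / SD[R] = (10 - 0.5 - 7.0000) / 1.6514 = 1.5138.
Step 5: Two-sided p-value via normal approximation = 2*(1 - Phi(|z|)) = 0.130070.
Step 6: alpha = 0.1. fail to reject H0.

R = 10, z = 1.5138, p = 0.130070, fail to reject H0.


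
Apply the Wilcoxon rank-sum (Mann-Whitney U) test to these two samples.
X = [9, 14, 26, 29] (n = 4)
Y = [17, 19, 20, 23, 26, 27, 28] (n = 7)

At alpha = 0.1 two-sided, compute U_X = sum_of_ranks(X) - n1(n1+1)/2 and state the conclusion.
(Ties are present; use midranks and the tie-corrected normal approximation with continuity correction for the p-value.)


Step 1: Combine and sort all 11 observations; assign midranks.
sorted (value, group): (9,X), (14,X), (17,Y), (19,Y), (20,Y), (23,Y), (26,X), (26,Y), (27,Y), (28,Y), (29,X)
ranks: 9->1, 14->2, 17->3, 19->4, 20->5, 23->6, 26->7.5, 26->7.5, 27->9, 28->10, 29->11
Step 2: Rank sum for X: R1 = 1 + 2 + 7.5 + 11 = 21.5.
Step 3: U_X = R1 - n1(n1+1)/2 = 21.5 - 4*5/2 = 21.5 - 10 = 11.5.
       U_Y = n1*n2 - U_X = 28 - 11.5 = 16.5.
Step 4: Ties are present, so use the tie-corrected normal approximation (with continuity correction) for the p-value.
Step 5: p-value = 0.704817; compare to alpha = 0.1. fail to reject H0.

U_X = 11.5, p = 0.704817, fail to reject H0 at alpha = 0.1.


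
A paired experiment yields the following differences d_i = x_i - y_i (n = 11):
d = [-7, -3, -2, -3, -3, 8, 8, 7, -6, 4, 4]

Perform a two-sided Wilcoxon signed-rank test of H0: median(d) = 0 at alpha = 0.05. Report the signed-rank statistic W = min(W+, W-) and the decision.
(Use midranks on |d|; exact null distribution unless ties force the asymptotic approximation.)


Step 1: Drop any zero differences (none here) and take |d_i|.
|d| = [7, 3, 2, 3, 3, 8, 8, 7, 6, 4, 4]
Step 2: Midrank |d_i| (ties get averaged ranks).
ranks: |7|->8.5, |3|->3, |2|->1, |3|->3, |3|->3, |8|->10.5, |8|->10.5, |7|->8.5, |6|->7, |4|->5.5, |4|->5.5
Step 3: Attach original signs; sum ranks with positive sign and with negative sign.
W+ = 10.5 + 10.5 + 8.5 + 5.5 + 5.5 = 40.5
W- = 8.5 + 3 + 1 + 3 + 3 + 7 = 25.5
(Check: W+ + W- = 66 should equal n(n+1)/2 = 66.)
Step 4: Test statistic W = min(W+, W-) = 25.5.
Step 5: Ties in |d|, so use the tie-corrected normal approximation.
        E[W] = n(n+1)/4 = 11*12/4 = 33.
        Tie groups: |d|=3 (t=3), |d|=4 (t=2), |d|=7 (t=2), |d|=8 (t=2); sum(t^3 - t) = 42.
        Var[W] = n(n+1)(2n+1)/24 - sum(t^3-t)/48 = 3036/24 - 42/48 = 125.625.
        z = (W - E[W]) / sqrt(Var[W]) = (25.5 - 33) / 11.2083 = -0.6691.
        Two-sided p = 2*Phi(z) = 0.503400.
Step 6: alpha = 0.05. fail to reject H0.

W+ = 40.5, W- = 25.5, W = min = 25.5, p = 0.503400, fail to reject H0.


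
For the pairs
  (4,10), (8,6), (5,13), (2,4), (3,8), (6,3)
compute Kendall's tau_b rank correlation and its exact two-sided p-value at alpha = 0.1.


Step 1: Enumerate the 15 unordered pairs (i,j) with i<j and classify each by sign(x_j-x_i) * sign(y_j-y_i).
  (1,2):dx=+4,dy=-4->D; (1,3):dx=+1,dy=+3->C; (1,4):dx=-2,dy=-6->C; (1,5):dx=-1,dy=-2->C
  (1,6):dx=+2,dy=-7->D; (2,3):dx=-3,dy=+7->D; (2,4):dx=-6,dy=-2->C; (2,5):dx=-5,dy=+2->D
  (2,6):dx=-2,dy=-3->C; (3,4):dx=-3,dy=-9->C; (3,5):dx=-2,dy=-5->C; (3,6):dx=+1,dy=-10->D
  (4,5):dx=+1,dy=+4->C; (4,6):dx=+4,dy=-1->D; (5,6):dx=+3,dy=-5->D
Step 2: C = 8, D = 7, total pairs = 15.
Step 3: tau = (C - D)/(n(n-1)/2) = (8 - 7)/15 = 0.066667.
Step 4: Exact two-sided p-value (enumerate n! = 720 permutations of y under H0): p = 1.000000.
Step 5: alpha = 0.1. fail to reject H0.

tau_b = 0.0667 (C=8, D=7), p = 1.000000, fail to reject H0.


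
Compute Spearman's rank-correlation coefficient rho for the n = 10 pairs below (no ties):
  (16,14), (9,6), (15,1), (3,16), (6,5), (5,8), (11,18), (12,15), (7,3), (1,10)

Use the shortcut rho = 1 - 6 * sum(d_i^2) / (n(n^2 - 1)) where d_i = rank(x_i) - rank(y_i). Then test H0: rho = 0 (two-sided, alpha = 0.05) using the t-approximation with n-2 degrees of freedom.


Step 1: Rank x and y separately (midranks; no ties here).
rank(x): 16->10, 9->6, 15->9, 3->2, 6->4, 5->3, 11->7, 12->8, 7->5, 1->1
rank(y): 14->7, 6->4, 1->1, 16->9, 5->3, 8->5, 18->10, 15->8, 3->2, 10->6
Step 2: d_i = R_x(i) - R_y(i); compute d_i^2.
  (10-7)^2=9, (6-4)^2=4, (9-1)^2=64, (2-9)^2=49, (4-3)^2=1, (3-5)^2=4, (7-10)^2=9, (8-8)^2=0, (5-2)^2=9, (1-6)^2=25
sum(d^2) = 174.
Step 3: rho = 1 - 6*174 / (10*(10^2 - 1)) = 1 - 1044/990 = -0.054545.
Step 4: Under H0, t = rho * sqrt((n-2)/(1-rho^2)) = -0.1545 ~ t(8).
Step 5: Two-sided p-value from the t-distribution with 8 df = 0.881036.
Step 6: alpha = 0.05. fail to reject H0.

rho = -0.0545, p = 0.881036, fail to reject H0 at alpha = 0.05.


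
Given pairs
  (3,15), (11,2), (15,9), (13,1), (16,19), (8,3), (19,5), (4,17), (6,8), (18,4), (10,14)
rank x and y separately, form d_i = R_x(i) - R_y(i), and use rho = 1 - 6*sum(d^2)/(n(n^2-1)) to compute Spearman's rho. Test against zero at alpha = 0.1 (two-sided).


Step 1: Rank x and y separately (midranks; no ties here).
rank(x): 3->1, 11->6, 15->8, 13->7, 16->9, 8->4, 19->11, 4->2, 6->3, 18->10, 10->5
rank(y): 15->9, 2->2, 9->7, 1->1, 19->11, 3->3, 5->5, 17->10, 8->6, 4->4, 14->8
Step 2: d_i = R_x(i) - R_y(i); compute d_i^2.
  (1-9)^2=64, (6-2)^2=16, (8-7)^2=1, (7-1)^2=36, (9-11)^2=4, (4-3)^2=1, (11-5)^2=36, (2-10)^2=64, (3-6)^2=9, (10-4)^2=36, (5-8)^2=9
sum(d^2) = 276.
Step 3: rho = 1 - 6*276 / (11*(11^2 - 1)) = 1 - 1656/1320 = -0.254545.
Step 4: Under H0, t = rho * sqrt((n-2)/(1-rho^2)) = -0.7896 ~ t(9).
Step 5: Two-sided p-value from the t-distribution with 9 df = 0.450037.
Step 6: alpha = 0.1. fail to reject H0.

rho = -0.2545, p = 0.450037, fail to reject H0 at alpha = 0.1.


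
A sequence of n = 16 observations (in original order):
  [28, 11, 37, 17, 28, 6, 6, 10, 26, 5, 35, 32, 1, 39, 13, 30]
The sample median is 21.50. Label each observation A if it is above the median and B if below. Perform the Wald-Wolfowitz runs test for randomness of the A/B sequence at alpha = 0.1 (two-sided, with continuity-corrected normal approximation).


Step 1: Compute median = 21.50; label A = above, B = below.
Labels in order: ABABABBBABAABABA  (n_A = 8, n_B = 8)
Step 2: Count runs R = 13.
Step 3: Under H0 (random ordering), E[R] = 2*n_A*n_B/(n_A+n_B) + 1 = 2*8*8/16 + 1 = 9.0000.
        Var[R] = 2*n_A*n_B*(2*n_A*n_B - n_A - n_B) / ((n_A+n_B)^2 * (n_A+n_B-1)) = 14336/3840 = 3.7333.
        SD[R] = 1.9322.
Step 4: Continuity-corrected z = (R - 0.5 - E[R]) / SD[R] = (13 - 0.5 - 9.0000) / 1.9322 = 1.8114.
Step 5: Two-sided p-value via normal approximation = 2*(1 - Phi(|z|)) = 0.070076.
Step 6: alpha = 0.1. reject H0.

R = 13, z = 1.8114, p = 0.070076, reject H0.


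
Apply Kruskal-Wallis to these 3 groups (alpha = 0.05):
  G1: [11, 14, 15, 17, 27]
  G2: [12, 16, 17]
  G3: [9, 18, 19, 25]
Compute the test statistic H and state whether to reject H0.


Step 1: Combine all N = 12 observations and assign midranks.
sorted (value, group, rank): (9,G3,1), (11,G1,2), (12,G2,3), (14,G1,4), (15,G1,5), (16,G2,6), (17,G1,7.5), (17,G2,7.5), (18,G3,9), (19,G3,10), (25,G3,11), (27,G1,12)
Step 2: Sum ranks within each group.
R_1 = 30.5 (n_1 = 5)
R_2 = 16.5 (n_2 = 3)
R_3 = 31 (n_3 = 4)
Step 3: H = 12/(N(N+1)) * sum(R_i^2/n_i) - 3(N+1)
     = 12/(12*13) * (30.5^2/5 + 16.5^2/3 + 31^2/4) - 3*13
     = 0.076923 * 517.05 - 39
     = 0.773077.
Step 4: Ties present; correction factor C = 1 - 6/(12^3 - 12) = 0.996503. Corrected H = 0.773077 / 0.996503 = 0.775789.
Step 5: Under H0, H ~ chi^2(2); p-value = 0.678484.
Step 6: alpha = 0.05. fail to reject H0.

H = 0.7758, df = 2, p = 0.678484, fail to reject H0.


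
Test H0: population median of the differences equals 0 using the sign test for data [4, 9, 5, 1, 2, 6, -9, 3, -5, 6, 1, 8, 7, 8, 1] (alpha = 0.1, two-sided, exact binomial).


Step 1: Discard zero differences. Original n = 15; n_eff = number of nonzero differences = 15.
Nonzero differences (with sign): +4, +9, +5, +1, +2, +6, -9, +3, -5, +6, +1, +8, +7, +8, +1
Step 2: Count signs: positive = 13, negative = 2.
Step 3: Under H0: P(positive) = 0.5, so the number of positives S ~ Bin(15, 0.5).
Step 4: Two-sided exact p-value = sum of Bin(15,0.5) probabilities at or below the observed probability = 0.007385.
Step 5: alpha = 0.1. reject H0.

n_eff = 15, pos = 13, neg = 2, p = 0.007385, reject H0.


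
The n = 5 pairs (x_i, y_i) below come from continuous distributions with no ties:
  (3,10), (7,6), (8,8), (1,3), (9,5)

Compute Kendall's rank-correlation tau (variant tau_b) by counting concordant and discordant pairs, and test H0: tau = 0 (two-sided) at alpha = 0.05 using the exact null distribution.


Step 1: Enumerate the 10 unordered pairs (i,j) with i<j and classify each by sign(x_j-x_i) * sign(y_j-y_i).
  (1,2):dx=+4,dy=-4->D; (1,3):dx=+5,dy=-2->D; (1,4):dx=-2,dy=-7->C; (1,5):dx=+6,dy=-5->D
  (2,3):dx=+1,dy=+2->C; (2,4):dx=-6,dy=-3->C; (2,5):dx=+2,dy=-1->D; (3,4):dx=-7,dy=-5->C
  (3,5):dx=+1,dy=-3->D; (4,5):dx=+8,dy=+2->C
Step 2: C = 5, D = 5, total pairs = 10.
Step 3: tau = (C - D)/(n(n-1)/2) = (5 - 5)/10 = 0.000000.
Step 4: Exact two-sided p-value (enumerate n! = 120 permutations of y under H0): p = 1.000000.
Step 5: alpha = 0.05. fail to reject H0.

tau_b = 0.0000 (C=5, D=5), p = 1.000000, fail to reject H0.


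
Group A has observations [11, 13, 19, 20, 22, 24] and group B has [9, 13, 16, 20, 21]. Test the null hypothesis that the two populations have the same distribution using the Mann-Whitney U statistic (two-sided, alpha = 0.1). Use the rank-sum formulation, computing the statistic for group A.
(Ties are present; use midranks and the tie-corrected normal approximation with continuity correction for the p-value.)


Step 1: Combine and sort all 11 observations; assign midranks.
sorted (value, group): (9,Y), (11,X), (13,X), (13,Y), (16,Y), (19,X), (20,X), (20,Y), (21,Y), (22,X), (24,X)
ranks: 9->1, 11->2, 13->3.5, 13->3.5, 16->5, 19->6, 20->7.5, 20->7.5, 21->9, 22->10, 24->11
Step 2: Rank sum for X: R1 = 2 + 3.5 + 6 + 7.5 + 10 + 11 = 40.
Step 3: U_X = R1 - n1(n1+1)/2 = 40 - 6*7/2 = 40 - 21 = 19.
       U_Y = n1*n2 - U_X = 30 - 19 = 11.
Step 4: Ties are present, so use the tie-corrected normal approximation (with continuity correction) for the p-value.
Step 5: p-value = 0.520916; compare to alpha = 0.1. fail to reject H0.

U_X = 19, p = 0.520916, fail to reject H0 at alpha = 0.1.
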